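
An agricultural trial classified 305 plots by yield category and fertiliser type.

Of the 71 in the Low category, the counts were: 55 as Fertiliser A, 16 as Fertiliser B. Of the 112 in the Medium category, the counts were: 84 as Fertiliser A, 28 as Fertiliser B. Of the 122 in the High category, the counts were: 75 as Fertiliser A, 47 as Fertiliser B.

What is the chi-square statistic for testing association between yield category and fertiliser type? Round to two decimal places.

Row totals: 71, 112, 122. Column totals: 214, 91. Grand total N = 305.
Expected counts (row total × column total / N):
  Low, Fertiliser A: 71×214/305 = 49.816
  Low, Fertiliser B: 71×91/305 = 21.184
  Medium, Fertiliser A: 112×214/305 = 78.584
  Medium, Fertiliser B: 112×91/305 = 33.416
  High, Fertiliser A: 122×214/305 = 85.600
  High, Fertiliser B: 122×91/305 = 36.400
Contributions (O − E)²/E:
  (55 − 49.816)²/49.816 = 0.5395
  (16 − 21.184)²/21.184 = 1.2686
  (84 − 78.584)²/78.584 = 0.3733
  (28 − 33.416)²/33.416 = 0.8778
  (75 − 85.600)²/85.600 = 1.3126
  (47 − 36.400)²/36.400 = 3.0868
χ² = 0.5395 + 1.2686 + 0.3733 + 0.8778 + 1.3126 + 3.0868 = 7.46

7.46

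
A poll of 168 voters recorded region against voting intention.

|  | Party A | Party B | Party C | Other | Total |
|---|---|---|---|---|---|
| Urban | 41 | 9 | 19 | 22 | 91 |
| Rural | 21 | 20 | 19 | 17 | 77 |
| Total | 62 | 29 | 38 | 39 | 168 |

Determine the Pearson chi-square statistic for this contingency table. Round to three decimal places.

10.169

Grand total N = 168.
Expected counts (row total × column total / N):
  Urban, Party A: 91×62/168 = 33.5833
  Urban, Party B: 91×29/168 = 15.7083
  Urban, Party C: 91×38/168 = 20.5833
  Urban, Other: 91×39/168 = 21.1250
  Rural, Party A: 77×62/168 = 28.4167
  Rural, Party B: 77×29/168 = 13.2917
  Rural, Party C: 77×38/168 = 17.4167
  Rural, Other: 77×39/168 = 17.8750
Contributions (O − E)²/E:
  (41 − 33.5833)²/33.5833 = 1.6379
  (9 − 15.7083)²/15.7083 = 2.8648
  (19 − 20.5833)²/20.5833 = 0.1218
  (22 − 21.1250)²/21.1250 = 0.0362
  (21 − 28.4167)²/28.4167 = 1.9357
  (20 − 13.2917)²/13.2917 = 3.3857
  (19 − 17.4167)²/17.4167 = 0.1439
  (17 − 17.8750)²/17.8750 = 0.0428
χ² = 1.6379 + 2.8648 + 0.1218 + 0.0362 + 1.9357 + 3.3857 + 0.1439 + 0.0428 = 10.169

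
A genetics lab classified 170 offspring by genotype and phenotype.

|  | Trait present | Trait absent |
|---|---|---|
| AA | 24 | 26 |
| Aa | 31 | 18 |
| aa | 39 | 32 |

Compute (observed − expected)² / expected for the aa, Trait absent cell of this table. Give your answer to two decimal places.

0.00

Row total (aa) = 71; column total (Trait absent) = 76; N = 170.
Expected count E = 71 × 76 / 170 = 31.741.
Contribution = (O − E)²/E = (32 − 31.741)² / 31.741 = 0.00.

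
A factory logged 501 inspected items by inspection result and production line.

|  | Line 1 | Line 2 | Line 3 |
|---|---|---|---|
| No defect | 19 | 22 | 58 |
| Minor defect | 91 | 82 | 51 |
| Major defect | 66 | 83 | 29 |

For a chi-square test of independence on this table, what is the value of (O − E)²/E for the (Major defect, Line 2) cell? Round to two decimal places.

4.13

Row total (Major defect) = 178; column total (Line 2) = 187; N = 501.
Expected count E = 178 × 187 / 501 = 66.4391.
Contribution = (O − E)²/E = (83 − 66.4391)² / 66.4391 = 4.13.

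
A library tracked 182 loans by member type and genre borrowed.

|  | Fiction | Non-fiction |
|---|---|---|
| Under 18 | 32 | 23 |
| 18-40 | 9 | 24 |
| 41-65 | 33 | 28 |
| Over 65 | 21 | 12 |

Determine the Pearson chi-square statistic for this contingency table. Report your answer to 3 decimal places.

Row totals: 55, 33, 61, 33. Column totals: 95, 87. Grand total N = 182.
Expected counts (row total × column total / N):
  Under 18, Fiction: 55×95/182 = 28.7088
  Under 18, Non-fiction: 55×87/182 = 26.2912
  18-40, Fiction: 33×95/182 = 17.2253
  18-40, Non-fiction: 33×87/182 = 15.7747
  41-65, Fiction: 61×95/182 = 31.8407
  41-65, Non-fiction: 61×87/182 = 29.1593
  Over 65, Fiction: 33×95/182 = 17.2253
  Over 65, Non-fiction: 33×87/182 = 15.7747
Contributions (O − E)²/E:
  (32 − 28.7088)²/28.7088 = 0.3773
  (23 − 26.2912)²/26.2912 = 0.4120
  (9 − 17.2253)²/17.2253 = 3.9277
  (24 − 15.7747)²/15.7747 = 4.2889
  (33 − 31.8407)²/31.8407 = 0.0422
  (28 − 29.1593)²/29.1593 = 0.0461
  (21 − 17.2253)²/17.2253 = 0.8272
  (12 − 15.7747)²/15.7747 = 0.9032
χ² = 0.3773 + 0.4120 + 3.9277 + 4.2889 + 0.0422 + 0.0461 + 0.8272 + 0.9032 = 10.825

10.825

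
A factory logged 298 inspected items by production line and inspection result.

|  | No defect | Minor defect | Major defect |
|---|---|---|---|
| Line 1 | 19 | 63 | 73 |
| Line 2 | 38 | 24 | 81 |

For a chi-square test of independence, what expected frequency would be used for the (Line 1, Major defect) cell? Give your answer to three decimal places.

Row total (Line 1) = 155; column total (Major defect) = 154; grand total N = 298.
Expected count = (row total × column total) / N = 155 × 154 / 298 = 80.101.

80.101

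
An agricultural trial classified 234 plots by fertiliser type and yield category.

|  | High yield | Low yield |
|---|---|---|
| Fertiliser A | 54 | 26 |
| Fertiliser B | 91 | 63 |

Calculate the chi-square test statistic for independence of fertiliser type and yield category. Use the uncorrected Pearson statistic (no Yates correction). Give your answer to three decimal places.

Row totals: 80, 154. Column totals: 145, 89. Grand total N = 234.
Expected counts (row total × column total / N):
  Fertiliser A, High yield: 80×145/234 = 49.5726
  Fertiliser A, Low yield: 80×89/234 = 30.4274
  Fertiliser B, High yield: 154×145/234 = 95.4274
  Fertiliser B, Low yield: 154×89/234 = 58.5726
Contributions (O − E)²/E:
  (54 − 49.5726)²/49.5726 = 0.3954
  (26 − 30.4274)²/30.4274 = 0.6442
  (91 − 95.4274)²/95.4274 = 0.2054
  (63 − 58.5726)²/58.5726 = 0.3347
χ² = 0.3954 + 0.6442 + 0.2054 + 0.3347 = 1.580

1.580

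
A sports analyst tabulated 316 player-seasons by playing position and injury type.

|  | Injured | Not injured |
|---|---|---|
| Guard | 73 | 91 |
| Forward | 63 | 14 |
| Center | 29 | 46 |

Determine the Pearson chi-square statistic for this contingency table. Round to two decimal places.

36.46

Row totals: 164, 77, 75. Column totals: 165, 151. Grand total N = 316.
Expected counts (row total × column total / N):
  Guard, Injured: 164×165/316 = 85.633
  Guard, Not injured: 164×151/316 = 78.367
  Forward, Injured: 77×165/316 = 40.206
  Forward, Not injured: 77×151/316 = 36.794
  Center, Injured: 75×165/316 = 39.161
  Center, Not injured: 75×151/316 = 35.839
Contributions (O − E)²/E:
  (73 − 85.633)²/85.633 = 1.8637
  (91 − 78.367)²/78.367 = 2.0365
  (63 − 40.206)²/40.206 = 12.9226
  (14 − 36.794)²/36.794 = 14.1210
  (29 − 39.161)²/39.161 = 2.6364
  (46 − 35.839)²/35.839 = 2.8808
χ² = 1.8637 + 2.0365 + 12.9226 + 14.1210 + 2.6364 + 2.8808 = 36.46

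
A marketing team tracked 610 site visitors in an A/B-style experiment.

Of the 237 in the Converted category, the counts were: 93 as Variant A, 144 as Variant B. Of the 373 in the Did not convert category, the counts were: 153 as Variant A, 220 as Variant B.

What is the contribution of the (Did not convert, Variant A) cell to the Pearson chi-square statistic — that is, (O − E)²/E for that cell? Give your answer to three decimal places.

0.044

Row total (Did not convert) = 373; column total (Variant A) = 246; N = 610.
Expected count E = 373 × 246 / 610 = 150.4230.
Contribution = (O − E)²/E = (153 − 150.4230)² / 150.4230 = 0.044.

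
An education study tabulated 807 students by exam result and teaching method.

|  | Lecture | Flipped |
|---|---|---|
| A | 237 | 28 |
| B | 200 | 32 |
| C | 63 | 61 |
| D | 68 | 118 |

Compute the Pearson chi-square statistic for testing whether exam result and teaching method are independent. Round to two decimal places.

Row totals: 265, 232, 124, 186. Column totals: 568, 239. Grand total N = 807.
Expected counts (row total × column total / N):
  A, Lecture: 265×568/807 = 186.5180
  A, Flipped: 265×239/807 = 78.4820
  B, Lecture: 232×568/807 = 163.2912
  B, Flipped: 232×239/807 = 68.7088
  C, Lecture: 124×568/807 = 87.2763
  C, Flipped: 124×239/807 = 36.7237
  D, Lecture: 186×568/807 = 130.9145
  D, Flipped: 186×239/807 = 55.0855
Contributions (O − E)²/E:
  (237 − 186.5180)²/186.5180 = 13.6632
  (28 − 78.4820)²/78.4820 = 32.4716
  (200 − 163.2912)²/163.2912 = 8.2523
  (32 − 68.7088)²/68.7088 = 19.6123
  (63 − 87.2763)²/87.2763 = 6.7526
  (61 − 36.7237)²/36.7237 = 16.0479
  (68 − 130.9145)²/130.9145 = 30.2353
  (118 − 55.0855)²/55.0855 = 71.8562
χ² = 13.6632 + 32.4716 + 8.2523 + 19.6123 + 6.7526 + 16.0479 + 30.2353 + 71.8562 = 198.89

198.89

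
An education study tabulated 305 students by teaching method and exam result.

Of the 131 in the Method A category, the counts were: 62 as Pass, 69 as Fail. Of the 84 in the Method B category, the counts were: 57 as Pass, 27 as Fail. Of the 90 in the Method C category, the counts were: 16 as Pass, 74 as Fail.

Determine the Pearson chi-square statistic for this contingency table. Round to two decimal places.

45.04

Row totals: 131, 84, 90. Column totals: 135, 170. Grand total N = 305.
Expected counts (row total × column total / N):
  Method A, Pass: 131×135/305 = 57.984
  Method A, Fail: 131×170/305 = 73.016
  Method B, Pass: 84×135/305 = 37.180
  Method B, Fail: 84×170/305 = 46.820
  Method C, Pass: 90×135/305 = 39.836
  Method C, Fail: 90×170/305 = 50.164
Contributions (O − E)²/E:
  (62 − 57.984)²/57.984 = 0.2782
  (69 − 73.016)²/73.016 = 0.2209
  (57 − 37.180)²/37.180 = 10.5657
  (27 − 46.820)²/46.820 = 8.3903
  (16 − 39.836)²/39.836 = 14.2623
  (74 − 50.164)²/50.164 = 11.3259
χ² = 0.2782 + 0.2209 + 10.5657 + 8.3903 + 14.2623 + 11.3259 = 45.04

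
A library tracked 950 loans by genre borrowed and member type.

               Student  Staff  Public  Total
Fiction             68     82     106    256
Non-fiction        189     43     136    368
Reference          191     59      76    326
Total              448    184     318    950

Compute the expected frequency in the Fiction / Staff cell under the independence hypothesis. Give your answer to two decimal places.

Row total (Fiction) = 256; column total (Staff) = 184; grand total N = 950.
Expected count = (row total × column total) / N = 256 × 184 / 950 = 49.58.

49.58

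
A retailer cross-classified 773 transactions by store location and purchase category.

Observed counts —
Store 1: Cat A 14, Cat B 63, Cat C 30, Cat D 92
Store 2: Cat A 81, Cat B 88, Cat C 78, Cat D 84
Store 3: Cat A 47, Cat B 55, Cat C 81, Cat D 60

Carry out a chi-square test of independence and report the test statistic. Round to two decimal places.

Row totals: 199, 331, 243. Column totals: 142, 206, 189, 236. Grand total N = 773.
Expected counts (row total × column total / N):
  Store 1, Cat A: 199×142/773 = 36.556
  Store 1, Cat B: 199×206/773 = 53.032
  Store 1, Cat C: 199×189/773 = 48.656
  Store 1, Cat D: 199×236/773 = 60.755
  Store 2, Cat A: 331×142/773 = 60.805
  Store 2, Cat B: 331×206/773 = 88.210
  Store 2, Cat C: 331×189/773 = 80.930
  Store 2, Cat D: 331×236/773 = 101.056
  Store 3, Cat A: 243×142/773 = 44.639
  Store 3, Cat B: 243×206/773 = 64.758
  Store 3, Cat C: 243×189/773 = 59.414
  Store 3, Cat D: 243×236/773 = 74.189
Contributions (O − E)²/E:
  (14 − 36.556)²/36.556 = 13.9176
  (63 − 53.032)²/53.032 = 1.8736
  (30 − 48.656)²/48.656 = 7.1532
  (92 − 60.755)²/60.755 = 16.0686
  (81 − 60.805)²/60.805 = 6.7073
  (88 − 88.210)²/88.210 = 0.0005
  (78 − 80.930)²/80.930 = 0.1061
  (84 − 101.056)²/101.056 = 2.8787
  (47 − 44.639)²/44.639 = 0.1249
  (55 − 64.758)²/64.758 = 1.4704
  (81 − 59.414)²/59.414 = 7.8425
  (60 − 74.189)²/74.189 = 2.7137
χ² = 13.9176 + 1.8736 + 7.1532 + 16.0686 + 6.7073 + 0.0005 + 0.1061 + 2.8787 + 0.1249 + 1.4704 + 7.8425 + 2.7137 = 60.86

60.86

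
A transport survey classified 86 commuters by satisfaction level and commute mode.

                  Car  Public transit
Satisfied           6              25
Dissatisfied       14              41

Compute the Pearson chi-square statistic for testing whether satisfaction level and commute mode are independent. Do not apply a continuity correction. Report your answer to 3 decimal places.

Row totals: 31, 55. Column totals: 20, 66. Grand total N = 86.
Expected counts (row total × column total / N):
  Satisfied, Car: 31×20/86 = 7.2093
  Satisfied, Public transit: 31×66/86 = 23.7907
  Dissatisfied, Car: 55×20/86 = 12.7907
  Dissatisfied, Public transit: 55×66/86 = 42.2093
Contributions (O − E)²/E:
  (6 − 7.2093)²/7.2093 = 0.2028
  (25 − 23.7907)²/23.7907 = 0.0615
  (14 − 12.7907)²/12.7907 = 0.1143
  (41 − 42.2093)²/42.2093 = 0.0346
χ² = 0.2028 + 0.0615 + 0.1143 + 0.0346 = 0.413

0.413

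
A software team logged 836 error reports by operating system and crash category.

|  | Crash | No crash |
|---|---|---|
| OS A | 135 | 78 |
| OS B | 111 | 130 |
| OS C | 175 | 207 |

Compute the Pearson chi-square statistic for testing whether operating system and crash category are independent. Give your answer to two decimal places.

Row totals: 213, 241, 382. Column totals: 421, 415. Grand total N = 836.
Expected counts (row total × column total / N):
  OS A, Crash: 213×421/836 = 107.264
  OS A, No crash: 213×415/836 = 105.736
  OS B, Crash: 241×421/836 = 121.365
  OS B, No crash: 241×415/836 = 119.635
  OS C, Crash: 382×421/836 = 192.371
  OS C, No crash: 382×415/836 = 189.629
Contributions (O − E)²/E:
  (135 − 107.264)²/107.264 = 7.1719
  (78 − 105.736)²/105.736 = 7.2755
  (111 − 121.365)²/121.365 = 0.8852
  (130 − 119.635)²/119.635 = 0.8980
  (175 − 192.371)²/192.371 = 1.5686
  (207 − 189.629)²/189.629 = 1.5913
χ² = 7.1719 + 7.2755 + 0.8852 + 0.8980 + 1.5686 + 1.5913 = 19.39

19.39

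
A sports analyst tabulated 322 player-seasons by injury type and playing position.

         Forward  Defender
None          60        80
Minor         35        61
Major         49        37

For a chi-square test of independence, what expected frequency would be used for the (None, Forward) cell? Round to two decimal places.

Row total (None) = 140; column total (Forward) = 144; grand total N = 322.
Expected count = (row total × column total) / N = 140 × 144 / 322 = 62.61.

62.61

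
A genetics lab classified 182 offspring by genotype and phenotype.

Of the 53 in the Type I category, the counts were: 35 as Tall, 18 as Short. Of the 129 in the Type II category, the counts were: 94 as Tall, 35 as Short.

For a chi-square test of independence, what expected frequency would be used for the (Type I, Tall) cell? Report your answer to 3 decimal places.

37.566

Row total (Type I) = 53; column total (Tall) = 129; grand total N = 182.
Expected count = (row total × column total) / N = 53 × 129 / 182 = 37.566.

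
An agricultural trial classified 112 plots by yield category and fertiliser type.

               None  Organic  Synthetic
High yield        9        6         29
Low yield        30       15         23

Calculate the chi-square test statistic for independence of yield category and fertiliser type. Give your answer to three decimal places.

11.230

Row totals: 44, 68. Column totals: 39, 21, 52. Grand total N = 112.
Expected counts (row total × column total / N):
  High yield, None: 44×39/112 = 15.3214
  High yield, Organic: 44×21/112 = 8.2500
  High yield, Synthetic: 44×52/112 = 20.4286
  Low yield, None: 68×39/112 = 23.6786
  Low yield, Organic: 68×21/112 = 12.7500
  Low yield, Synthetic: 68×52/112 = 31.5714
Contributions (O − E)²/E:
  (9 − 15.3214)²/15.3214 = 2.6081
  (6 − 8.2500)²/8.2500 = 0.6136
  (29 − 20.4286)²/20.4286 = 3.5964
  (30 − 23.6786)²/23.6786 = 1.6876
  (15 − 12.7500)²/12.7500 = 0.3971
  (23 − 31.5714)²/31.5714 = 2.3271
χ² = 2.6081 + 0.6136 + 3.5964 + 1.6876 + 0.3971 + 2.3271 = 11.230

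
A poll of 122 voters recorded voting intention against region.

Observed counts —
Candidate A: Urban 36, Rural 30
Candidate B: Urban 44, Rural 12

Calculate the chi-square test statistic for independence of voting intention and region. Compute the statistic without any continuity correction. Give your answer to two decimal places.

7.75

Row totals: 66, 56. Column totals: 80, 42. Grand total N = 122.
Expected counts (row total × column total / N):
  Candidate A, Urban: 66×80/122 = 43.279
  Candidate A, Rural: 66×42/122 = 22.721
  Candidate B, Urban: 56×80/122 = 36.721
  Candidate B, Rural: 56×42/122 = 19.279
Contributions (O − E)²/E:
  (36 − 43.279)²/43.279 = 1.2242
  (30 − 22.721)²/22.721 = 2.3319
  (44 − 36.721)²/36.721 = 1.4429
  (12 − 19.279)²/19.279 = 2.7483
χ² = 1.2242 + 2.3319 + 1.4429 + 2.7483 = 7.75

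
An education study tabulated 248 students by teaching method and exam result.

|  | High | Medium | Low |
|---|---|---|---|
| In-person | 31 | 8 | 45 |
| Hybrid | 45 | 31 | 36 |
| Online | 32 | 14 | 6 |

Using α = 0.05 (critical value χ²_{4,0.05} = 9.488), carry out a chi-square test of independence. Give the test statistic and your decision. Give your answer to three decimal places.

Row totals: 84, 112, 52. Column totals: 108, 53, 87. Grand total N = 248.
Expected counts (row total × column total / N):
  In-person, High: 84×108/248 = 36.58065
  In-person, Medium: 84×53/248 = 17.95161
  In-person, Low: 84×87/248 = 29.46774
  Hybrid, High: 112×108/248 = 48.77419
  Hybrid, Medium: 112×53/248 = 23.93548
  Hybrid, Low: 112×87/248 = 39.29032
  Online, High: 52×108/248 = 22.64516
  Online, Medium: 52×53/248 = 11.11290
  Online, Low: 52×87/248 = 18.24194
Contributions (O − E)²/E:
  (31 − 36.58065)²/36.58065 = 0.8514
  (8 − 17.95161)²/17.95161 = 5.5167
  (45 − 29.46774)²/29.46774 = 8.1870
  (45 − 48.77419)²/48.77419 = 0.2921
  (31 − 23.93548)²/23.93548 = 2.0851
  (36 − 39.29032)²/39.29032 = 0.2755
  (32 − 22.64516)²/22.64516 = 3.8645
  (14 − 11.11290)²/11.11290 = 0.7501
  (6 − 18.24194)²/18.24194 = 8.2154
χ² = 0.8514 + 5.5167 + 8.1870 + 0.2921 + 2.0851 + 0.2755 + 3.8645 + 0.7501 + 8.2154 = 30.038
df = (3−1)(3−1) = 4. Since 30.038 > 9.488, reject the null hypothesis of independence at α = 0.05.

30.038; reject H₀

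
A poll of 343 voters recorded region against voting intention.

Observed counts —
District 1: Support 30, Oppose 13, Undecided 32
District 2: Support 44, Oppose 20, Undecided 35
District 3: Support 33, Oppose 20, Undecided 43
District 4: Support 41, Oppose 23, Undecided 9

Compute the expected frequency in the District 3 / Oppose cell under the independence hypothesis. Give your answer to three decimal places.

21.271

Row total (District 3) = 96; column total (Oppose) = 76; grand total N = 343.
Expected count = (row total × column total) / N = 96 × 76 / 343 = 21.271.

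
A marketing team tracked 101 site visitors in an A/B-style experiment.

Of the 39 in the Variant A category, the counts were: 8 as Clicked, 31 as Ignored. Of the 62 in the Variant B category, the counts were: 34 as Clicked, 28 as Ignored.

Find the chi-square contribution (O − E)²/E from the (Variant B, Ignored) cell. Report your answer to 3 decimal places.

Row total (Variant B) = 62; column total (Ignored) = 59; N = 101.
Expected count E = 62 × 59 / 101 = 36.2178.
Contribution = (O − E)²/E = (28 − 36.2178)² / 36.2178 = 1.865.

1.865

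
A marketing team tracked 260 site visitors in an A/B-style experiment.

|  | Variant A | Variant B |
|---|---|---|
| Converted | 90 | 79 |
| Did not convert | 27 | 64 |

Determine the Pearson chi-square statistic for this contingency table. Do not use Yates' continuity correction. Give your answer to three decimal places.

13.293

Row totals: 169, 91. Column totals: 117, 143. Grand total N = 260.
Expected counts (row total × column total / N):
  Converted, Variant A: 169×117/260 = 76.0500
  Converted, Variant B: 169×143/260 = 92.9500
  Did not convert, Variant A: 91×117/260 = 40.9500
  Did not convert, Variant B: 91×143/260 = 50.0500
Contributions (O − E)²/E:
  (90 − 76.0500)²/76.0500 = 2.5589
  (79 − 92.9500)²/92.9500 = 2.0936
  (27 − 40.9500)²/40.9500 = 4.7522
  (64 − 50.0500)²/50.0500 = 3.8882
χ² = 2.5589 + 2.0936 + 4.7522 + 3.8882 = 13.293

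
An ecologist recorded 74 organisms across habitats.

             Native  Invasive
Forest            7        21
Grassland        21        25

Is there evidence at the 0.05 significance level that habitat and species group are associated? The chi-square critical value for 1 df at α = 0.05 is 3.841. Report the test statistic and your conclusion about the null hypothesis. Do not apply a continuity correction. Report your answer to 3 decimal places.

Row totals: 28, 46. Column totals: 28, 46. Grand total N = 74.
Expected counts (row total × column total / N):
  Forest, Native: 28×28/74 = 10.5946
  Forest, Invasive: 28×46/74 = 17.4054
  Grassland, Native: 46×28/74 = 17.4054
  Grassland, Invasive: 46×46/74 = 28.5946
Contributions (O − E)²/E:
  (7 − 10.5946)²/10.5946 = 1.2196
  (21 − 17.4054)²/17.4054 = 0.7424
  (21 − 17.4054)²/17.4054 = 0.7424
  (25 − 28.5946)²/28.5946 = 0.4519
χ² = 1.2196 + 0.7424 + 0.7424 + 0.4519 = 3.156
df = (2−1)(2−1) = 1. Since 3.156 < 3.841, fail to reject the null hypothesis of independence at α = 0.05.

3.156; fail to reject H₀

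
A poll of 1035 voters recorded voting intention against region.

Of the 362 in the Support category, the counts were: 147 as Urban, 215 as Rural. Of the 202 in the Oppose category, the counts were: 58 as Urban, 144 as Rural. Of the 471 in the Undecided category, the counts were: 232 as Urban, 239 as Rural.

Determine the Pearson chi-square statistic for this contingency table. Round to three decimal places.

Row totals: 362, 202, 471. Column totals: 437, 598. Grand total N = 1035.
Expected counts (row total × column total / N):
  Support, Urban: 362×437/1035 = 152.8444
  Support, Rural: 362×598/1035 = 209.1556
  Oppose, Urban: 202×437/1035 = 85.2889
  Oppose, Rural: 202×598/1035 = 116.7111
  Undecided, Urban: 471×437/1035 = 198.8667
  Undecided, Rural: 471×598/1035 = 272.1333
Contributions (O − E)²/E:
  (147 − 152.8444)²/152.8444 = 0.2235
  (215 − 209.1556)²/209.1556 = 0.1633
  (58 − 85.2889)²/85.2889 = 8.7313
  (144 − 116.7111)²/116.7111 = 6.3806
  (232 − 198.8667)²/198.8667 = 5.5204
  (239 − 272.1333)²/272.1333 = 4.0341
χ² = 0.2235 + 0.1633 + 8.7313 + 6.3806 + 5.5204 + 4.0341 = 25.053

25.053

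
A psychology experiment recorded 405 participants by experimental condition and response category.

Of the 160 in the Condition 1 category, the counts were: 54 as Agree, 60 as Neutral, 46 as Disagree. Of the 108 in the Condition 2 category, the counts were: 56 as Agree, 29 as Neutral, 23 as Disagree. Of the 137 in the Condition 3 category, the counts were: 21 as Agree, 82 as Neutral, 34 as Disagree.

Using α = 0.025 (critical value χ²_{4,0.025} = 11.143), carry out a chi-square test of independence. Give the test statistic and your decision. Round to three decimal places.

43.482; reject H₀

Row totals: 160, 108, 137. Column totals: 131, 171, 103. Grand total N = 405.
Expected counts (row total × column total / N):
  Condition 1, Agree: 160×131/405 = 51.7531
  Condition 1, Neutral: 160×171/405 = 67.5556
  Condition 1, Disagree: 160×103/405 = 40.6914
  Condition 2, Agree: 108×131/405 = 34.9333
  Condition 2, Neutral: 108×171/405 = 45.6000
  Condition 2, Disagree: 108×103/405 = 27.4667
  Condition 3, Agree: 137×131/405 = 44.3136
  Condition 3, Neutral: 137×171/405 = 57.8444
  Condition 3, Disagree: 137×103/405 = 34.8420
Contributions (O − E)²/E:
  (54 − 51.7531)²/51.7531 = 0.0976
  (60 − 67.5556)²/67.5556 = 0.8450
  (46 − 40.6914)²/40.6914 = 0.6926
  (56 − 34.9333)²/34.9333 = 12.7044
  (29 − 45.6000)²/45.6000 = 6.0430
  (23 − 27.4667)²/27.4667 = 0.7264
  (21 − 44.3136)²/44.3136 = 12.2654
  (82 − 57.8444)²/57.8444 = 10.0873
  (34 − 34.8420)²/34.8420 = 0.0203
χ² = 0.0976 + 0.8450 + 0.6926 + 12.7044 + 6.0430 + 0.7264 + 12.2654 + 10.0873 + 0.0203 = 43.482
df = (3−1)(3−1) = 4. Since 43.482 > 11.143, reject the null hypothesis of independence at α = 0.025.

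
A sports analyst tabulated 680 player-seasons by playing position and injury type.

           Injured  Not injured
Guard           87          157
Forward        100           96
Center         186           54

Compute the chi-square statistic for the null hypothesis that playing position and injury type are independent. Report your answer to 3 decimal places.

Row totals: 244, 196, 240. Column totals: 373, 307. Grand total N = 680.
Expected counts (row total × column total / N):
  Guard, Injured: 244×373/680 = 133.8412
  Guard, Not injured: 244×307/680 = 110.1588
  Forward, Injured: 196×373/680 = 107.5118
  Forward, Not injured: 196×307/680 = 88.4882
  Center, Injured: 240×373/680 = 131.6471
  Center, Not injured: 240×307/680 = 108.3529
Contributions (O − E)²/E:
  (87 − 133.8412)²/133.8412 = 16.3933
  (157 − 110.1588)²/110.1588 = 19.9176
  (100 − 107.5118)²/107.5118 = 0.5248
  (96 − 88.4882)²/88.4882 = 0.6377
  (186 − 131.6471)²/131.6471 = 22.4406
  (54 − 108.3529)²/108.3529 = 27.2650
χ² = 16.3933 + 19.9176 + 0.5248 + 0.6377 + 22.4406 + 27.2650 = 87.179

87.179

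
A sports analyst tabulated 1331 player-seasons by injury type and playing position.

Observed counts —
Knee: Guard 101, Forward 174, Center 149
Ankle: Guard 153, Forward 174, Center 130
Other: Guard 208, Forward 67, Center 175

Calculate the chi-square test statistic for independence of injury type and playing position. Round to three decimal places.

Row totals: 424, 457, 450. Column totals: 462, 415, 454. Grand total N = 1331.
Expected counts (row total × column total / N):
  Knee, Guard: 424×462/1331 = 147.1736
  Knee, Forward: 424×415/1331 = 132.2014
  Knee, Center: 424×454/1331 = 144.6251
  Ankle, Guard: 457×462/1331 = 158.6281
  Ankle, Forward: 457×415/1331 = 142.4906
  Ankle, Center: 457×454/1331 = 155.8813
  Other, Guard: 450×462/1331 = 156.1983
  Other, Forward: 450×415/1331 = 140.3080
  Other, Center: 450×454/1331 = 153.4936
Contributions (O − E)²/E:
  (101 − 147.1736)²/147.1736 = 14.4863
  (174 − 132.2014)²/132.2014 = 13.2156
  (149 − 144.6251)²/144.6251 = 0.1323
  (153 − 158.6281)²/158.6281 = 0.1997
  (174 − 142.4906)²/142.4906 = 6.9678
  (130 − 155.8813)²/155.8813 = 4.2971
  (208 − 156.1983)²/156.1983 = 17.1795
  (67 − 140.3080)²/140.3080 = 38.3019
  (175 − 153.4936)²/153.4936 = 3.0133
χ² = 14.4863 + 13.2156 + 0.1323 + 0.1997 + 6.9678 + 4.2971 + 17.1795 + 38.3019 + 3.0133 = 97.794

97.794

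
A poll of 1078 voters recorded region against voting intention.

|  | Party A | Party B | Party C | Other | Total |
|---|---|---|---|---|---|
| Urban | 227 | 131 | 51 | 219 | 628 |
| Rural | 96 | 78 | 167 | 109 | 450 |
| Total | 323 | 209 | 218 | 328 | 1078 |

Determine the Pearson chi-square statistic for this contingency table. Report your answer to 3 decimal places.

Grand total N = 1078.
Expected counts (row total × column total / N):
  Urban, Party A: 628×323/1078 = 188.1670
  Urban, Party B: 628×209/1078 = 121.7551
  Urban, Party C: 628×218/1078 = 126.9981
  Urban, Other: 628×328/1078 = 191.0798
  Rural, Party A: 450×323/1078 = 134.8330
  Rural, Party B: 450×209/1078 = 87.2449
  Rural, Party C: 450×218/1078 = 91.0019
  Rural, Other: 450×328/1078 = 136.9202
Contributions (O − E)²/E:
  (227 − 188.1670)²/188.1670 = 8.0142
  (131 − 121.7551)²/121.7551 = 0.7020
  (51 − 126.9981)²/126.9981 = 45.4787
  (219 − 191.0798)²/191.0798 = 4.0796
  (96 − 134.8330)²/134.8330 = 11.1842
  (78 − 87.2449)²/87.2449 = 0.9796
  (167 − 91.0019)²/91.0019 = 63.4680
  (109 − 136.9202)²/136.9202 = 5.6934
χ² = 8.0142 + 0.7020 + 45.4787 + 4.0796 + 11.1842 + 0.9796 + 63.4680 + 5.6934 = 139.600

139.600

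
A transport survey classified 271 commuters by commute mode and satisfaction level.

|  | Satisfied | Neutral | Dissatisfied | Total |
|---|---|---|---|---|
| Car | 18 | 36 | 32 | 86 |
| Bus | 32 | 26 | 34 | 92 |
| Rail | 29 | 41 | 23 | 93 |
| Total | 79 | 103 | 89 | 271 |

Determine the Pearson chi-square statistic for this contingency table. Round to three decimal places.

Grand total N = 271.
Expected counts (row total × column total / N):
  Car, Satisfied: 86×79/271 = 25.0701
  Car, Neutral: 86×103/271 = 32.6863
  Car, Dissatisfied: 86×89/271 = 28.2435
  Bus, Satisfied: 92×79/271 = 26.8192
  Bus, Neutral: 92×103/271 = 34.9668
  Bus, Dissatisfied: 92×89/271 = 30.2140
  Rail, Satisfied: 93×79/271 = 27.1107
  Rail, Neutral: 93×103/271 = 35.3469
  Rail, Dissatisfied: 93×89/271 = 30.5424
Contributions (O − E)²/E:
  (18 − 25.0701)²/25.0701 = 1.9939
  (36 − 32.6863)²/32.6863 = 0.3359
  (32 − 28.2435)²/28.2435 = 0.4996
  (32 − 26.8192)²/26.8192 = 1.0008
  (26 − 34.9668)²/34.9668 = 2.2994
  (34 − 30.2140)²/30.2140 = 0.4744
  (29 − 27.1107)²/27.1107 = 0.1317
  (41 − 35.3469)²/35.3469 = 0.9041
  (23 − 30.5424)²/30.5424 = 1.8626
χ² = 1.9939 + 0.3359 + 0.4996 + 1.0008 + 2.2994 + 0.4744 + 0.1317 + 0.9041 + 1.8626 = 9.502

9.502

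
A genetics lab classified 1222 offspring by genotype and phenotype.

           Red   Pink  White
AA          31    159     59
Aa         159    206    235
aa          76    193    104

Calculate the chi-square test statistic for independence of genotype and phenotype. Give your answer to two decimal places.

Row totals: 249, 600, 373. Column totals: 266, 558, 398. Grand total N = 1222.
Expected counts (row total × column total / N):
  AA, Red: 249×266/1222 = 54.201
  AA, Pink: 249×558/1222 = 113.700
  AA, White: 249×398/1222 = 81.098
  Aa, Red: 600×266/1222 = 130.606
  Aa, Pink: 600×558/1222 = 273.977
  Aa, White: 600×398/1222 = 195.417
  aa, Red: 373×266/1222 = 81.193
  aa, Pink: 373×558/1222 = 170.322
  aa, White: 373×398/1222 = 121.484
Contributions (O − E)²/E:
  (31 − 54.201)²/54.201 = 9.9313
  (159 − 113.700)²/113.700 = 18.0483
  (59 − 81.098)²/81.098 = 6.0214
  (159 − 130.606)²/130.606 = 6.1729
  (206 − 273.977)²/273.977 = 16.8659
  (235 − 195.417)²/195.417 = 8.0178
  (76 − 81.193)²/81.193 = 0.3321
  (193 − 170.322)²/170.322 = 3.0195
  (104 − 121.484)²/121.484 = 2.5163
χ² = 9.9313 + 18.0483 + 6.0214 + 6.1729 + 16.8659 + 8.0178 + 0.3321 + 3.0195 + 2.5163 = 70.93

70.93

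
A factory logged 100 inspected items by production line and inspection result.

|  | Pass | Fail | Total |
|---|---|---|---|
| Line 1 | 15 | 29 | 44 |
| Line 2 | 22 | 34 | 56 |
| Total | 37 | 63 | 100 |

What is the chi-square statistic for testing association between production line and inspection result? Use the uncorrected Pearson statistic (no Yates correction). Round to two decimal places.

Grand total N = 100.
Expected counts (row total × column total / N):
  Line 1, Pass: 44×37/100 = 16.280
  Line 1, Fail: 44×63/100 = 27.720
  Line 2, Pass: 56×37/100 = 20.720
  Line 2, Fail: 56×63/100 = 35.280
Contributions (O − E)²/E:
  (15 − 16.280)²/16.280 = 0.1006
  (29 − 27.720)²/27.720 = 0.0591
  (22 − 20.720)²/20.720 = 0.0791
  (34 − 35.280)²/35.280 = 0.0464
χ² = 0.1006 + 0.0591 + 0.0791 + 0.0464 = 0.29

0.29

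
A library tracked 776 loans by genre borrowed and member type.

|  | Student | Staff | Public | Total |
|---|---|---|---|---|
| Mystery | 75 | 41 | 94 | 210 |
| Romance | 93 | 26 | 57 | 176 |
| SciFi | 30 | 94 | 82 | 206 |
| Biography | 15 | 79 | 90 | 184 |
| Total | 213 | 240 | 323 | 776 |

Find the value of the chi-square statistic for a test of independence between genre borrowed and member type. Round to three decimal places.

Grand total N = 776.
Expected counts (row total × column total / N):
  Mystery, Student: 210×213/776 = 57.6418
  Mystery, Staff: 210×240/776 = 64.9485
  Mystery, Public: 210×323/776 = 87.4098
  Romance, Student: 176×213/776 = 48.3093
  Romance, Staff: 176×240/776 = 54.4330
  Romance, Public: 176×323/776 = 73.2577
  SciFi, Student: 206×213/776 = 56.5438
  SciFi, Staff: 206×240/776 = 63.7113
  SciFi, Public: 206×323/776 = 85.7448
  Biography, Student: 184×213/776 = 50.5052
  Biography, Staff: 184×240/776 = 56.9072
  Biography, Public: 184×323/776 = 76.5876
Contributions (O − E)²/E:
  (75 − 57.6418)²/57.6418 = 5.2272
  (41 − 64.9485)²/64.9485 = 8.8305
  (94 − 87.4098)²/87.4098 = 0.4969
  (93 − 48.3093)²/48.3093 = 41.3432
  (26 − 54.4330)²/54.4330 = 14.8519
  (57 − 73.2577)²/73.2577 = 3.6080
  (30 − 56.5438)²/56.5438 = 12.4607
  (94 − 63.7113)²/63.7113 = 14.3994
  (82 − 85.7448)²/85.7448 = 0.1635
  (15 − 50.5052)²/50.5052 = 24.9602
  (79 − 56.9072)²/56.9072 = 8.5770
  (90 − 76.5876)²/76.5876 = 2.3488
χ² = 5.2272 + 8.8305 + 0.4969 + 41.3432 + 14.8519 + 3.6080 + 12.4607 + 14.3994 + 0.1635 + 24.9602 + 8.5770 + 2.3488 = 137.267

137.267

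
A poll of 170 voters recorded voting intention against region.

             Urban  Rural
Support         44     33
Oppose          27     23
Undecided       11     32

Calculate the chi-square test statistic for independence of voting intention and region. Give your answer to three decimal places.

Row totals: 77, 50, 43. Column totals: 82, 88. Grand total N = 170.
Expected counts (row total × column total / N):
  Support, Urban: 77×82/170 = 37.1412
  Support, Rural: 77×88/170 = 39.8588
  Oppose, Urban: 50×82/170 = 24.1176
  Oppose, Rural: 50×88/170 = 25.8824
  Undecided, Urban: 43×82/170 = 20.7412
  Undecided, Rural: 43×88/170 = 22.2588
Contributions (O − E)²/E:
  (44 − 37.1412)²/37.1412 = 1.2666
  (33 − 39.8588)²/39.8588 = 1.1802
  (27 − 24.1176)²/24.1176 = 0.3445
  (23 − 25.8824)²/25.8824 = 0.3210
  (11 − 20.7412)²/20.7412 = 4.5750
  (32 − 22.2588)²/22.2588 = 4.2631
χ² = 1.2666 + 1.1802 + 0.3445 + 0.3210 + 4.5750 + 4.2631 = 11.950

11.950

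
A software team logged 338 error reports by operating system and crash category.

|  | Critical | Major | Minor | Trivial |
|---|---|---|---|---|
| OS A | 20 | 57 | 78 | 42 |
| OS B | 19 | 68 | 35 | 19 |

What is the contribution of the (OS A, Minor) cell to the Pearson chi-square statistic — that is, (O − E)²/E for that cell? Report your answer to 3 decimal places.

2.237

Row total (OS A) = 197; column total (Minor) = 113; N = 338.
Expected count E = 197 × 113 / 338 = 65.8609.
Contribution = (O − E)²/E = (78 − 65.8609)² / 65.8609 = 2.237.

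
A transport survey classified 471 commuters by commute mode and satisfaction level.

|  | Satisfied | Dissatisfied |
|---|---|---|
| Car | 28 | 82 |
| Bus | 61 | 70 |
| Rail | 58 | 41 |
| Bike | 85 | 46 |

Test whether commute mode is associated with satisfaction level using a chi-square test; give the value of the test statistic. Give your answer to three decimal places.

Row totals: 110, 131, 99, 131. Column totals: 232, 239. Grand total N = 471.
Expected counts (row total × column total / N):
  Car, Satisfied: 110×232/471 = 54.18259
  Car, Dissatisfied: 110×239/471 = 55.81741
  Bus, Satisfied: 131×232/471 = 64.52654
  Bus, Dissatisfied: 131×239/471 = 66.47346
  Rail, Satisfied: 99×232/471 = 48.76433
  Rail, Dissatisfied: 99×239/471 = 50.23567
  Bike, Satisfied: 131×232/471 = 64.52654
  Bike, Dissatisfied: 131×239/471 = 66.47346
Contributions (O − E)²/E:
  (28 − 54.18259)²/54.18259 = 12.6522
  (82 − 55.81741)²/55.81741 = 12.2816
  (61 − 64.52654)²/64.52654 = 0.1927
  (70 − 66.47346)²/66.47346 = 0.1871
  (58 − 48.76433)²/48.76433 = 1.7492
  (41 − 50.23567)²/50.23567 = 1.6979
  (85 − 64.52654)²/64.52654 = 6.4960
  (46 − 66.47346)²/66.47346 = 6.3057
χ² = 12.6522 + 12.2816 + 0.1927 + 0.1871 + 1.7492 + 1.6979 + 6.4960 + 6.3057 = 41.562

41.562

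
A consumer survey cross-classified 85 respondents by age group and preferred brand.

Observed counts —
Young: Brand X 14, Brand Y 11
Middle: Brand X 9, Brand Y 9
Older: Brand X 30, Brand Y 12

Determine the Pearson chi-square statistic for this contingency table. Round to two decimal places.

3.07

Row totals: 25, 18, 42. Column totals: 53, 32. Grand total N = 85.
Expected counts (row total × column total / N):
  Young, Brand X: 25×53/85 = 15.588
  Young, Brand Y: 25×32/85 = 9.412
  Middle, Brand X: 18×53/85 = 11.224
  Middle, Brand Y: 18×32/85 = 6.776
  Older, Brand X: 42×53/85 = 26.188
  Older, Brand Y: 42×32/85 = 15.812
Contributions (O − E)²/E:
  (14 − 15.588)²/15.588 = 0.1618
  (11 − 9.412)²/9.412 = 0.2679
  (9 − 11.224)²/11.224 = 0.4407
  (9 − 6.776)²/6.776 = 0.7300
  (30 − 26.188)²/26.188 = 0.5549
  (12 − 15.812)²/15.812 = 0.9190
χ² = 0.1618 + 0.2679 + 0.4407 + 0.7300 + 0.5549 + 0.9190 = 3.07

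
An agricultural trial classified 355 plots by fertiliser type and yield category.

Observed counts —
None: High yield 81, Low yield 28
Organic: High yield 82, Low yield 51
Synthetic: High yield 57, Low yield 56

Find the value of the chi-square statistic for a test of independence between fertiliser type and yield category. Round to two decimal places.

13.42

Row totals: 109, 133, 113. Column totals: 220, 135. Grand total N = 355.
Expected counts (row total × column total / N):
  None, High yield: 109×220/355 = 67.549
  None, Low yield: 109×135/355 = 41.451
  Organic, High yield: 133×220/355 = 82.423
  Organic, Low yield: 133×135/355 = 50.577
  Synthetic, High yield: 113×220/355 = 70.028
  Synthetic, Low yield: 113×135/355 = 42.972
Contributions (O − E)²/E:
  (81 − 67.549)²/67.549 = 2.6785
  (28 − 41.451)²/41.451 = 4.3649
  (82 − 82.423)²/82.423 = 0.0022
  (51 − 50.577)²/50.577 = 0.0035
  (57 − 70.028)²/70.028 = 2.4237
  (56 − 42.972)²/42.972 = 3.9498
χ² = 2.6785 + 4.3649 + 0.0022 + 0.0035 + 2.4237 + 3.9498 = 13.42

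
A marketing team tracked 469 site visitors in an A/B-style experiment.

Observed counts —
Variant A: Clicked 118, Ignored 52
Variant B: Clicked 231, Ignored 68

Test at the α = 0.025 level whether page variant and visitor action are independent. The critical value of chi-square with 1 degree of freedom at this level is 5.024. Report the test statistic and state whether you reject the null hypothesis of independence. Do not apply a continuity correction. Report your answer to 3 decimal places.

3.504; fail to reject H₀

Row totals: 170, 299. Column totals: 349, 120. Grand total N = 469.
Expected counts (row total × column total / N):
  Variant A, Clicked: 170×349/469 = 126.5032
  Variant A, Ignored: 170×120/469 = 43.4968
  Variant B, Clicked: 299×349/469 = 222.4968
  Variant B, Ignored: 299×120/469 = 76.5032
Contributions (O − E)²/E:
  (118 − 126.5032)²/126.5032 = 0.5716
  (52 − 43.4968)²/43.4968 = 1.6623
  (231 − 222.4968)²/222.4968 = 0.3250
  (68 − 76.5032)²/76.5032 = 0.9451
χ² = 0.5716 + 1.6623 + 0.3250 + 0.9451 = 3.504
df = (2−1)(2−1) = 1. Since 3.504 < 5.024, fail to reject the null hypothesis of independence at α = 0.025.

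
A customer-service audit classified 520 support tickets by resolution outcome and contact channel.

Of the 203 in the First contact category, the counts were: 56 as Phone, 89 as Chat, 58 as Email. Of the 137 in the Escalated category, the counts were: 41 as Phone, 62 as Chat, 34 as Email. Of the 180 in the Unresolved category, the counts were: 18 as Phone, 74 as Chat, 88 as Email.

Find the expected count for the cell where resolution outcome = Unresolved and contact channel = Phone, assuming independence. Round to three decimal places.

Row total (Unresolved) = 180; column total (Phone) = 115; grand total N = 520.
Expected count = (row total × column total) / N = 180 × 115 / 520 = 39.808.

39.808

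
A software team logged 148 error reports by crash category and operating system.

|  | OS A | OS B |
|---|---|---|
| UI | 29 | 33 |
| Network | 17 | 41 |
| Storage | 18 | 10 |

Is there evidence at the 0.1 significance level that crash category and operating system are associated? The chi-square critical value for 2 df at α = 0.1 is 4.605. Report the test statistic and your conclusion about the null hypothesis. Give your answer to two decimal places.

Row totals: 62, 58, 28. Column totals: 64, 84. Grand total N = 148.
Expected counts (row total × column total / N):
  UI, OS A: 62×64/148 = 26.811
  UI, OS B: 62×84/148 = 35.189
  Network, OS A: 58×64/148 = 25.081
  Network, OS B: 58×84/148 = 32.919
  Storage, OS A: 28×64/148 = 12.108
  Storage, OS B: 28×84/148 = 15.892
Contributions (O − E)²/E:
  (29 − 26.811)²/26.811 = 0.1787
  (33 − 35.189)²/35.189 = 0.1362
  (17 − 25.081)²/25.081 = 2.6037
  (41 − 32.919)²/32.919 = 1.9837
  (18 − 12.108)²/12.108 = 2.8672
  (10 − 15.892)²/15.892 = 2.1845
χ² = 0.1787 + 0.1362 + 2.6037 + 1.9837 + 2.8672 + 2.1845 = 9.95
df = (3−1)(2−1) = 2. Since 9.95 > 4.605, reject the null hypothesis of independence at α = 0.1.

9.95; reject H₀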